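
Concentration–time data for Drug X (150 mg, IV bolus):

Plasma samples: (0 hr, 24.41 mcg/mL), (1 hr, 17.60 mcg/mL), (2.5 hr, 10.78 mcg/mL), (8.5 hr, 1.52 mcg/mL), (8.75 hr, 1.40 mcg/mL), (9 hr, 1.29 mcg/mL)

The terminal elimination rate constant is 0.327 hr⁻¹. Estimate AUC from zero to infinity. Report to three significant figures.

AUC = 83.8 mcg/mL·hr

Trapezoidal AUC_0→9:
  [0→1]: (24.41+17.60)/2 × 1 = 21.005
  [1→2.5]: (17.60+10.78)/2 × 1.5 = 21.285
  [2.5→8.5]: (10.78+1.52)/2 × 6 = 36.9
  [8.5→8.75]: (1.52+1.40)/2 × 0.25 = 0.365
  [8.75→9]: (1.40+1.29)/2 × 0.25 = 0.33625
  Sum = 79.89125 mcg/mL·hr
Extrapolated tail: C_last / k_e = 1.29 / 0.327 = 3.945
AUC_0→∞ = 79.89125 + 3.945 = 83.83625 mcg/mL·hr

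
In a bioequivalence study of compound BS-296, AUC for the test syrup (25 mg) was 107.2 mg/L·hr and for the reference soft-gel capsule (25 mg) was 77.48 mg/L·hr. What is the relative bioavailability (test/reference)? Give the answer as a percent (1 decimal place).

F_rel = 138.4%

F_rel = (AUC_test/D_test) / (AUC_ref/D_ref)
      = (107.2/25) / (77.48/25)
      = 4.288 / 3.0992 = 1.3836 = 138.36%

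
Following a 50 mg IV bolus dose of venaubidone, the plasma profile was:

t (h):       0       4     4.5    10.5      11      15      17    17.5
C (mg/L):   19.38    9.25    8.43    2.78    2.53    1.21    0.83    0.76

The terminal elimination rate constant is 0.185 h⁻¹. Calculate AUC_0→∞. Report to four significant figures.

AUC = 110.7 mg/L·h

Trapezoidal AUC_0→17.5:
  [0→4]: (19.38+9.25)/2 × 4 = 57.26
  [4→4.5]: (9.25+8.43)/2 × 0.5 = 4.42
  [4.5→10.5]: (8.43+2.78)/2 × 6 = 33.63
  [10.5→11]: (2.78+2.53)/2 × 0.5 = 1.3275
  [11→15]: (2.53+1.21)/2 × 4 = 7.48
  [15→17]: (1.21+0.83)/2 × 2 = 2.04
  [17→17.5]: (0.83+0.76)/2 × 0.5 = 0.3975
  Sum = 106.555 mg/L·h
Extrapolated tail: C_last / k_e = 0.76 / 0.185 = 4.108
AUC_0→∞ = 106.555 + 4.108 = 110.663 mg/L·h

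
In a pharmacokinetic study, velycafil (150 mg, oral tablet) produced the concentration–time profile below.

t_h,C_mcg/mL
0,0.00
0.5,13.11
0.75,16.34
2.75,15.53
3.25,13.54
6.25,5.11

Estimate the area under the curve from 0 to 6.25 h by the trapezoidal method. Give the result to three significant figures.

Trapezoidal AUC_0→6.25:
  [0→0.5]: (0.00+13.11)/2 × 0.5 = 3.2775
  [0.5→0.75]: (13.11+16.34)/2 × 0.25 = 3.68125
  [0.75→2.75]: (16.34+15.53)/2 × 2 = 31.87
  [2.75→3.25]: (15.53+13.54)/2 × 0.5 = 7.2675
  [3.25→6.25]: (13.54+5.11)/2 × 3 = 27.975
  Sum = 74.07125 mcg/mL·h

AUC = 74.1 mcg/mL·h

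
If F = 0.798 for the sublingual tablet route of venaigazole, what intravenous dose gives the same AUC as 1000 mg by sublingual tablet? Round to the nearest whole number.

D_iv = 798 mg

Systemic exposure from an extravascular dose = F × D_ev, so the equivalent IV dose is F × D_ev.
D_iv = F × D_ev = 0.798 × 1000 = 798 mg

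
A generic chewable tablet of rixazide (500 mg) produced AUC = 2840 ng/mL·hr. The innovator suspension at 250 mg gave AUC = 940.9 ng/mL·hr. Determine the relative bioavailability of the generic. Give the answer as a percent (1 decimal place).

F_rel = 150.9%

F_rel = (AUC_test/D_test) / (AUC_ref/D_ref)
      = (2840/500) / (940.9/250)
      = 5.68 / 3.7636 = 1.5092 = 150.92%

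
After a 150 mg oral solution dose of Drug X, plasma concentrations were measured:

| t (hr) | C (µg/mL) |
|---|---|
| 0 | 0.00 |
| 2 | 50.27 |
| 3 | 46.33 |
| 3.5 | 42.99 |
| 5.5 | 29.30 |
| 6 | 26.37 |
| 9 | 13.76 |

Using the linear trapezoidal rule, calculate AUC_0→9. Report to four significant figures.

Trapezoidal AUC_0→9:
  [0→2]: (0.00+50.27)/2 × 2 = 50.27
  [2→3]: (50.27+46.33)/2 × 1 = 48.3
  [3→3.5]: (46.33+42.99)/2 × 0.5 = 22.33
  [3.5→5.5]: (42.99+29.30)/2 × 2 = 72.29
  [5.5→6]: (29.30+26.37)/2 × 0.5 = 13.9175
  [6→9]: (26.37+13.76)/2 × 3 = 60.195
  Sum = 267.3025 µg/mL·hr

AUC = 267.3 µg/mL·hr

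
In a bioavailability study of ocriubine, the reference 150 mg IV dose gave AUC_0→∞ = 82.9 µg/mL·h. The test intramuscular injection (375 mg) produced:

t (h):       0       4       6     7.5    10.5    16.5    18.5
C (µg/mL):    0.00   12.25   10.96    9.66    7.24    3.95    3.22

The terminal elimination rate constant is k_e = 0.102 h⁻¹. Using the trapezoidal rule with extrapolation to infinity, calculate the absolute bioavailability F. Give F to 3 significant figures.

Trapezoidal AUC_0→18.5 (intramuscular injection):
  [0→4]: (0.00+12.25)/2 × 4 = 24.5
  [4→6]: (12.25+10.96)/2 × 2 = 23.21
  [6→7.5]: (10.96+9.66)/2 × 1.5 = 15.465
  [7.5→10.5]: (9.66+7.24)/2 × 3 = 25.35
  [10.5→16.5]: (7.24+3.95)/2 × 6 = 33.57
  [16.5→18.5]: (3.95+3.22)/2 × 2 = 7.17
  Sum = 129.265 µg/mL·h
Tail: C_last/k_e = 3.22/0.102 = 31.569
AUC_0→∞ (intramuscular injection) = 129.265 + 31.569 = 160.834 µg/mL·h
F = (AUC_ev/D_ev)/(AUC_iv/D_iv) = (160.834/375)/(82.9/150) = 0.428891/0.552667 = 0.7760

F = 0.776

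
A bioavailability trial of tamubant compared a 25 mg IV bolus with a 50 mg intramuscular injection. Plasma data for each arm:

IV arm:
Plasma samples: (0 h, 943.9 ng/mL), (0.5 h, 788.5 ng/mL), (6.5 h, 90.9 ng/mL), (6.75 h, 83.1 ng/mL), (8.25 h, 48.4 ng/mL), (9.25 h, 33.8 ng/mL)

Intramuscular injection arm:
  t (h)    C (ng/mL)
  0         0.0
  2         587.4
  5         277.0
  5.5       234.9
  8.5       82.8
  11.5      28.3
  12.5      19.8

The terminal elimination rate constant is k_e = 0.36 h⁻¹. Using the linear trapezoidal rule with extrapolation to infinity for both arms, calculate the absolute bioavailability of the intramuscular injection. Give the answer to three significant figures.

F = 0.411

Trapezoidal AUC_0→9.25 (IV):
  [0→0.5]: (943.9+788.5)/2 × 0.5 = 433.1
  [0.5→6.5]: (788.5+90.9)/2 × 6 = 2638.2
  [6.5→6.75]: (90.9+83.1)/2 × 0.25 = 21.75
  [6.75→8.25]: (83.1+48.4)/2 × 1.5 = 98.625
  [8.25→9.25]: (48.4+33.8)/2 × 1 = 41.1
  Sum = 3232.775 ng/mL·h
IV tail: 33.8/0.36 = 93.889; AUC_iv,0→∞ = 3232.775 + 93.889 = 3326.664 ng/mL·h
Trapezoidal AUC_0→12.5 (intramuscular injection):
  [0→2]: (0.0+587.4)/2 × 2 = 587.4
  [2→5]: (587.4+277.0)/2 × 3 = 1296.6
  [5→5.5]: (277.0+234.9)/2 × 0.5 = 127.975
  [5.5→8.5]: (234.9+82.8)/2 × 3 = 476.55
  [8.5→11.5]: (82.8+28.3)/2 × 3 = 166.65
  [11.5→12.5]: (28.3+19.8)/2 × 1 = 24.05
  Sum = 2679.225 ng/mL·h
intramuscular injection tail: 19.8/0.36 = 55.000; AUC_ev,0→∞ = 2679.225 + 55.000 = 2734.225 ng/mL·h
F = (AUC_ev/D_ev)/(AUC_iv/D_iv) = (2734.225/50)/(3326.664/25) = 54.6845/133.06656 = 0.4110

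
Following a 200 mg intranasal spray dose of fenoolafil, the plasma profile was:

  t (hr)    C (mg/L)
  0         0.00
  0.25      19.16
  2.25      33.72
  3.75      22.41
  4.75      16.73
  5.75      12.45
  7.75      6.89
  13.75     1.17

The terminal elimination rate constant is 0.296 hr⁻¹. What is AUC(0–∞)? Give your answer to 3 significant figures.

AUC = 179 mg/L·hr

Trapezoidal AUC_0→13.75:
  [0→0.25]: (0.00+19.16)/2 × 0.25 = 2.395
  [0.25→2.25]: (19.16+33.72)/2 × 2 = 52.88
  [2.25→3.75]: (33.72+22.41)/2 × 1.5 = 42.0975
  [3.75→4.75]: (22.41+16.73)/2 × 1 = 19.57
  [4.75→5.75]: (16.73+12.45)/2 × 1 = 14.59
  [5.75→7.75]: (12.45+6.89)/2 × 2 = 19.34
  [7.75→13.75]: (6.89+1.17)/2 × 6 = 24.18
  Sum = 175.0525 mg/L·hr
Extrapolated tail: C_last / k_e = 1.17 / 0.296 = 3.953
AUC_0→∞ = 175.0525 + 3.953 = 179.0055 mg/L·hr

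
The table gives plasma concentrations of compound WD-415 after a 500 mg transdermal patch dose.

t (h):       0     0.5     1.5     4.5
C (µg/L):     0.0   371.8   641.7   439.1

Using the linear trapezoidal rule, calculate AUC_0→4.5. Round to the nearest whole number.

Trapezoidal AUC_0→4.5:
  [0→0.5]: (0.0+371.8)/2 × 0.5 = 92.95
  [0.5→1.5]: (371.8+641.7)/2 × 1 = 506.75
  [1.5→4.5]: (641.7+439.1)/2 × 3 = 1621.2
  Sum = 2220.9 µg/L·h

AUC = 2221 µg/L·h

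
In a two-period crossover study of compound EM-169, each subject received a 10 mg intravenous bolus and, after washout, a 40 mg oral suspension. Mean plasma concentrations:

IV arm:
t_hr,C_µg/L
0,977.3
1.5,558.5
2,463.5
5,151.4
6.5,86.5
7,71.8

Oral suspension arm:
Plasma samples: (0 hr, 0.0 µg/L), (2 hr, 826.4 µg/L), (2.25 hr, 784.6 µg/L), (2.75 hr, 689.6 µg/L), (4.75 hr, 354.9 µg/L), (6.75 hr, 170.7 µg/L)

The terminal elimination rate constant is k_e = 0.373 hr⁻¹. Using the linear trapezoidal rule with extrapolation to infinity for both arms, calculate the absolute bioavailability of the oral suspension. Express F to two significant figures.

F = 0.31

Trapezoidal AUC_0→7 (IV):
  [0→1.5]: (977.3+558.5)/2 × 1.5 = 1151.85
  [1.5→2]: (558.5+463.5)/2 × 0.5 = 255.5
  [2→5]: (463.5+151.4)/2 × 3 = 922.35
  [5→6.5]: (151.4+86.5)/2 × 1.5 = 178.425
  [6.5→7]: (86.5+71.8)/2 × 0.5 = 39.575
  Sum = 2547.7 µg/L·hr
IV tail: 71.8/0.373 = 192.493; AUC_iv,0→∞ = 2547.7 + 192.493 = 2740.193 µg/L·hr
Trapezoidal AUC_0→6.75 (oral suspension):
  [0→2]: (0.0+826.4)/2 × 2 = 826.4
  [2→2.25]: (826.4+784.6)/2 × 0.25 = 201.375
  [2.25→2.75]: (784.6+689.6)/2 × 0.5 = 368.55
  [2.75→4.75]: (689.6+354.9)/2 × 2 = 1044.5
  [4.75→6.75]: (354.9+170.7)/2 × 2 = 525.6
  Sum = 2966.425 µg/L·hr
oral suspension tail: 170.7/0.373 = 457.641; AUC_ev,0→∞ = 2966.425 + 457.641 = 3424.066 µg/L·hr
F = (AUC_ev/D_ev)/(AUC_iv/D_iv) = (3424.066/40)/(2740.193/10) = 85.60165/274.0193 = 0.3124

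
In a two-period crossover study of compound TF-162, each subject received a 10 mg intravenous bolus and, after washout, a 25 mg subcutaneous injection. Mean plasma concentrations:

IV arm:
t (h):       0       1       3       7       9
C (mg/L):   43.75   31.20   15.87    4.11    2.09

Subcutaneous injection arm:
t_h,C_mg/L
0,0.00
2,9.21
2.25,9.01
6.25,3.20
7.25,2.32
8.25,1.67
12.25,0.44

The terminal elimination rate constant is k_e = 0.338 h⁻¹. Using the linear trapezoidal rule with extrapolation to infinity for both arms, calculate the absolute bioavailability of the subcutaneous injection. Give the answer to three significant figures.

Trapezoidal AUC_0→9 (IV):
  [0→1]: (43.75+31.20)/2 × 1 = 37.475
  [1→3]: (31.20+15.87)/2 × 2 = 47.07
  [3→7]: (15.87+4.11)/2 × 4 = 39.96
  [7→9]: (4.11+2.09)/2 × 2 = 6.2
  Sum = 130.705 mg/L·h
IV tail: 2.09/0.338 = 6.183; AUC_iv,0→∞ = 130.705 + 6.183 = 136.888 mg/L·h
Trapezoidal AUC_0→12.25 (subcutaneous injection):
  [0→2]: (0.00+9.21)/2 × 2 = 9.21
  [2→2.25]: (9.21+9.01)/2 × 0.25 = 2.2775
  [2.25→6.25]: (9.01+3.20)/2 × 4 = 24.42
  [6.25→7.25]: (3.20+2.32)/2 × 1 = 2.76
  [7.25→8.25]: (2.32+1.67)/2 × 1 = 1.995
  [8.25→12.25]: (1.67+0.44)/2 × 4 = 4.22
  Sum = 44.8825 mg/L·h
subcutaneous injection tail: 0.44/0.338 = 1.302; AUC_ev,0→∞ = 44.8825 + 1.302 = 46.1845 mg/L·h
F = (AUC_ev/D_ev)/(AUC_iv/D_iv) = (46.1845/25)/(136.888/10) = 1.84738/13.6888 = 0.1350

F = 0.135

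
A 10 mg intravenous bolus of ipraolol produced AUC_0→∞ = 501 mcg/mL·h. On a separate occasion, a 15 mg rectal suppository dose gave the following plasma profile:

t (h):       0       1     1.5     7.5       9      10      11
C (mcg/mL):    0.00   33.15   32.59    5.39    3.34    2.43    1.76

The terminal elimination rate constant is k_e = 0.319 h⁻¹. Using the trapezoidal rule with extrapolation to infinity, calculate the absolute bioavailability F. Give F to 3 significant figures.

F = 0.218

Trapezoidal AUC_0→11 (rectal suppository):
  [0→1]: (0.00+33.15)/2 × 1 = 16.575
  [1→1.5]: (33.15+32.59)/2 × 0.5 = 16.435
  [1.5→7.5]: (32.59+5.39)/2 × 6 = 113.94
  [7.5→9]: (5.39+3.34)/2 × 1.5 = 6.5475
  [9→10]: (3.34+2.43)/2 × 1 = 2.885
  [10→11]: (2.43+1.76)/2 × 1 = 2.095
  Sum = 158.4775 mcg/mL·h
Tail: C_last/k_e = 1.76/0.319 = 5.517
AUC_0→∞ (rectal suppository) = 158.4775 + 5.517 = 163.9945 mcg/mL·h
F = (AUC_ev/D_ev)/(AUC_iv/D_iv) = (163.9945/15)/(501/10) = 10.933/50.1 = 0.2182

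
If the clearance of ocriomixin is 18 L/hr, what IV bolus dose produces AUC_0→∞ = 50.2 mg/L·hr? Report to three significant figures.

Dose = 904 mg

Dose_iv = CL × AUC_0→∞
     = 18 × 50.2 = 903.6 mg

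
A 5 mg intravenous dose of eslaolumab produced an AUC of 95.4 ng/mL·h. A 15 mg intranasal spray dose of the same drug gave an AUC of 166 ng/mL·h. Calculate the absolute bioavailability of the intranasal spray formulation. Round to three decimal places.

F = (AUC_ev / D_ev) / (AUC_iv / D_iv)
  = (166/15) / (95.4/5)
  = 11.0667 / 19.08 = 0.5800

F = 0.580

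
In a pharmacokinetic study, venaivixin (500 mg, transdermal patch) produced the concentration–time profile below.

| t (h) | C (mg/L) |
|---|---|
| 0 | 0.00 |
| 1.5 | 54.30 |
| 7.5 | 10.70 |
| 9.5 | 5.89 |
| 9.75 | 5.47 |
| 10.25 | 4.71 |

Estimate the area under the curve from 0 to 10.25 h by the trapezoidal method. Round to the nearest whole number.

AUC = 256 mg/L·h

Trapezoidal AUC_0→10.25:
  [0→1.5]: (0.00+54.30)/2 × 1.5 = 40.725
  [1.5→7.5]: (54.30+10.70)/2 × 6 = 195.0
  [7.5→9.5]: (10.70+5.89)/2 × 2 = 16.59
  [9.5→9.75]: (5.89+5.47)/2 × 0.25 = 1.42
  [9.75→10.25]: (5.47+4.71)/2 × 0.5 = 2.545
  Sum = 256.28 mg/L·h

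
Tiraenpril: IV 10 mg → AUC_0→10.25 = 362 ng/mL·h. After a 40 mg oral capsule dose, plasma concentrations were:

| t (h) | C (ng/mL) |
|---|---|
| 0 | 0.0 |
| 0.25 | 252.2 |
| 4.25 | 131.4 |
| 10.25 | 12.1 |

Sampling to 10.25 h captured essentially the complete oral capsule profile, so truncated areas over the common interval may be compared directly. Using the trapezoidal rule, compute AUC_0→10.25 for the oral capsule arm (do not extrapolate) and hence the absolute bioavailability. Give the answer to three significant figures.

F = 0.849

Trapezoidal AUC_0→10.25 (oral capsule):
  [0→0.25]: (0.0+252.2)/2 × 0.25 = 31.525
  [0.25→4.25]: (252.2+131.4)/2 × 4 = 767.2
  [4.25→10.25]: (131.4+12.1)/2 × 6 = 430.5
  Sum = 1229.225 ng/mL·h
F = (AUC_ev/D_ev)/(AUC_iv/D_iv) = (1229.225/40)/(362/10) = 30.730625/36.2 = 0.8489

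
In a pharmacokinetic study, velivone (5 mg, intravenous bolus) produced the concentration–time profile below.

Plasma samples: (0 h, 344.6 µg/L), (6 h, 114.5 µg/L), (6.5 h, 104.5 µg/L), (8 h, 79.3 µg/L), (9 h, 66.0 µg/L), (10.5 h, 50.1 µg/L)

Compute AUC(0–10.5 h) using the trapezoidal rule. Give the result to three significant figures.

AUC = 1730 µg/L·h

Trapezoidal AUC_0→10.5:
  [0→6]: (344.6+114.5)/2 × 6 = 1377.3
  [6→6.5]: (114.5+104.5)/2 × 0.5 = 54.75
  [6.5→8]: (104.5+79.3)/2 × 1.5 = 137.85
  [8→9]: (79.3+66.0)/2 × 1 = 72.65
  [9→10.5]: (66.0+50.1)/2 × 1.5 = 87.075
  Sum = 1729.625 µg/L·h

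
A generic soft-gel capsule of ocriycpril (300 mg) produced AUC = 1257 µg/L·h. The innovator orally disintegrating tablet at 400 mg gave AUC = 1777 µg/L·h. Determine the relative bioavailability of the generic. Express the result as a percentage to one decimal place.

F_rel = (AUC_test/D_test) / (AUC_ref/D_ref)
      = (1257/300) / (1777/400)
      = 4.19 / 4.4425 = 0.9432 = 94.32%

F_rel = 94.3%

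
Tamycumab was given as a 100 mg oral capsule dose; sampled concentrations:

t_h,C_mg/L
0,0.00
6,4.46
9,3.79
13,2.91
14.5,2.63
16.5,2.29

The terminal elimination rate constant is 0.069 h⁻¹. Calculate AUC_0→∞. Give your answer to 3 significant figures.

AUC = 81.4 mg/L·h

Trapezoidal AUC_0→16.5:
  [0→6]: (0.00+4.46)/2 × 6 = 13.38
  [6→9]: (4.46+3.79)/2 × 3 = 12.375
  [9→13]: (3.79+2.91)/2 × 4 = 13.4
  [13→14.5]: (2.91+2.63)/2 × 1.5 = 4.155
  [14.5→16.5]: (2.63+2.29)/2 × 2 = 4.92
  Sum = 48.23 mg/L·h
Extrapolated tail: C_last / k_e = 2.29 / 0.069 = 33.188
AUC_0→∞ = 48.23 + 33.188 = 81.418 mg/L·h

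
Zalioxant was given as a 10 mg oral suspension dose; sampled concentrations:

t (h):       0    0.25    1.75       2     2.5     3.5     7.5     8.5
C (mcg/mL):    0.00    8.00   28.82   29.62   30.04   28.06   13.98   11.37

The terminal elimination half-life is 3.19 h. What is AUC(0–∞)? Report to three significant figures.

Trapezoidal AUC_0→8.5:
  [0→0.25]: (0.00+8.00)/2 × 0.25 = 1.0
  [0.25→1.75]: (8.00+28.82)/2 × 1.5 = 27.615
  [1.75→2]: (28.82+29.62)/2 × 0.25 = 7.305
  [2→2.5]: (29.62+30.04)/2 × 0.5 = 14.915
  [2.5→3.5]: (30.04+28.06)/2 × 1 = 29.05
  [3.5→7.5]: (28.06+13.98)/2 × 4 = 84.08
  [7.5→8.5]: (13.98+11.37)/2 × 1 = 12.675
  Sum = 176.64 mcg/mL·h
k_e = ln2 / t½ = 0.693147 / 3.19 = 0.2173 h^-1
Extrapolated tail: C_last / k_e = 11.37 / 0.2173 = 52.324
AUC_0→∞ = 176.64 + 52.324 = 228.964 mcg/mL·h

AUC = 229 mcg/mL·h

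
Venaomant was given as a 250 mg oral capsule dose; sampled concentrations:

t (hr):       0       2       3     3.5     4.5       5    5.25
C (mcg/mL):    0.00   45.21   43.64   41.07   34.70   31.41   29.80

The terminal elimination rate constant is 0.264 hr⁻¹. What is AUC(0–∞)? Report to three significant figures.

Trapezoidal AUC_0→5.25:
  [0→2]: (0.00+45.21)/2 × 2 = 45.21
  [2→3]: (45.21+43.64)/2 × 1 = 44.425
  [3→3.5]: (43.64+41.07)/2 × 0.5 = 21.1775
  [3.5→4.5]: (41.07+34.70)/2 × 1 = 37.885
  [4.5→5]: (34.70+31.41)/2 × 0.5 = 16.5275
  [5→5.25]: (31.41+29.80)/2 × 0.25 = 7.65125
  Sum = 172.87625 mcg/mL·hr
Extrapolated tail: C_last / k_e = 29.80 / 0.264 = 112.879
AUC_0→∞ = 172.87625 + 112.879 = 285.75525 mcg/mL·hr

AUC = 286 mcg/mL·hr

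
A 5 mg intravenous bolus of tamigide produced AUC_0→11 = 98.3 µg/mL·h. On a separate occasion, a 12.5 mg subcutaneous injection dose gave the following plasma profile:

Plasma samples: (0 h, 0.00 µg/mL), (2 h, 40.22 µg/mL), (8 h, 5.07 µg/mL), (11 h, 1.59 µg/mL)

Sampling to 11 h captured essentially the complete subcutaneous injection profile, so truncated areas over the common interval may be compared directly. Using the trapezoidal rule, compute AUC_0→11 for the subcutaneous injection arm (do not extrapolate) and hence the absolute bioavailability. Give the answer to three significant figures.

Trapezoidal AUC_0→11 (subcutaneous injection):
  [0→2]: (0.00+40.22)/2 × 2 = 40.22
  [2→8]: (40.22+5.07)/2 × 6 = 135.87
  [8→11]: (5.07+1.59)/2 × 3 = 9.99
  Sum = 186.08 µg/mL·h
F = (AUC_ev/D_ev)/(AUC_iv/D_iv) = (186.08/12.5)/(98.3/5) = 14.8864/19.66 = 0.7572

F = 0.757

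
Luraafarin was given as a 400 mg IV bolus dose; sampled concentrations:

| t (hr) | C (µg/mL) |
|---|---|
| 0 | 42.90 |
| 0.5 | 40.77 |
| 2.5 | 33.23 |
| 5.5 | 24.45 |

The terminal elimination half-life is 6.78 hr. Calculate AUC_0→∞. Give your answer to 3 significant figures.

Trapezoidal AUC_0→5.5:
  [0→0.5]: (42.90+40.77)/2 × 0.5 = 20.9175
  [0.5→2.5]: (40.77+33.23)/2 × 2 = 74.0
  [2.5→5.5]: (33.23+24.45)/2 × 3 = 86.52
  Sum = 181.4375 µg/mL·hr
k_e = ln2 / t½ = 0.693147 / 6.78 = 0.1022 hr^-1
Extrapolated tail: C_last / k_e = 24.45 / 0.1022 = 239.237
AUC_0→∞ = 181.4375 + 239.237 = 420.6745 µg/mL·hr

AUC = 421 µg/mL·hr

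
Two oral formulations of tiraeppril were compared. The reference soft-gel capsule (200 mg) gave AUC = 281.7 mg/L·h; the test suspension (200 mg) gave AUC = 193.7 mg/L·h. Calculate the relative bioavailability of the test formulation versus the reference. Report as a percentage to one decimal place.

F_rel = (AUC_test/D_test) / (AUC_ref/D_ref)
      = (193.7/200) / (281.7/200)
      = 0.9685 / 1.4085 = 0.6876 = 68.76%

F_rel = 68.8%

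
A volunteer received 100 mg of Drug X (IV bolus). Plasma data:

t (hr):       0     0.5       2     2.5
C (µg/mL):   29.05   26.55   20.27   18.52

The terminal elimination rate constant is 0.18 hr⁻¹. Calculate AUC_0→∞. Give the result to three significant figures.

AUC = 162 µg/mL·hr

Trapezoidal AUC_0→2.5:
  [0→0.5]: (29.05+26.55)/2 × 0.5 = 13.9
  [0.5→2]: (26.55+20.27)/2 × 1.5 = 35.115
  [2→2.5]: (20.27+18.52)/2 × 0.5 = 9.6975
  Sum = 58.7125 µg/mL·hr
Extrapolated tail: C_last / k_e = 18.52 / 0.18 = 102.889
AUC_0→∞ = 58.7125 + 102.889 = 161.6015 µg/mL·hr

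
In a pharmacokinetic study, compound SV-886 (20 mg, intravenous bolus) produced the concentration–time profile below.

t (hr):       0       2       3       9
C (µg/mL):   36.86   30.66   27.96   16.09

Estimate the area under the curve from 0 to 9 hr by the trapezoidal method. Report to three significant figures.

Trapezoidal AUC_0→9:
  [0→2]: (36.86+30.66)/2 × 2 = 67.52
  [2→3]: (30.66+27.96)/2 × 1 = 29.31
  [3→9]: (27.96+16.09)/2 × 6 = 132.15
  Sum = 228.98 µg/mL·hr

AUC = 229 µg/mL·hr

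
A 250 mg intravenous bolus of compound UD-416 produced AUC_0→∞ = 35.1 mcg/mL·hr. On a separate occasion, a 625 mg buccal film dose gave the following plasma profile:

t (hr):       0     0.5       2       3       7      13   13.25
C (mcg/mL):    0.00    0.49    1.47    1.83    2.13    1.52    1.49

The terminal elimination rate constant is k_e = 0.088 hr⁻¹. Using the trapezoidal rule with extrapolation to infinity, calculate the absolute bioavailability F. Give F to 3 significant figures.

F = 0.449

Trapezoidal AUC_0→13.25 (buccal film):
  [0→0.5]: (0.00+0.49)/2 × 0.5 = 0.1225
  [0.5→2]: (0.49+1.47)/2 × 1.5 = 1.47
  [2→3]: (1.47+1.83)/2 × 1 = 1.65
  [3→7]: (1.83+2.13)/2 × 4 = 7.92
  [7→13]: (2.13+1.52)/2 × 6 = 10.95
  [13→13.25]: (1.52+1.49)/2 × 0.25 = 0.37625
  Sum = 22.48875 mcg/mL·hr
Tail: C_last/k_e = 1.49/0.088 = 16.932
AUC_0→∞ (buccal film) = 22.48875 + 16.932 = 39.42075 mcg/mL·hr
F = (AUC_ev/D_ev)/(AUC_iv/D_iv) = (39.42075/625)/(35.1/250) = 0.0630732/0.1404 = 0.4492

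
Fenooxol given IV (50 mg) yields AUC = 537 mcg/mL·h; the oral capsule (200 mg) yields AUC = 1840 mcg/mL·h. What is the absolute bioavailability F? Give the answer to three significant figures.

F = 0.857

F = (AUC_ev / D_ev) / (AUC_iv / D_iv)
  = (1840/200) / (537/50)
  = 9.2 / 10.74 = 0.8566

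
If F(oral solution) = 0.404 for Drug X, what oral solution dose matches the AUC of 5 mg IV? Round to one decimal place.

For equal systemic exposure: F × D_ev = D_iv
D_ev = D_iv / F = 5 / 0.404 = 12.3762 mg

D_oral = 12.4 mg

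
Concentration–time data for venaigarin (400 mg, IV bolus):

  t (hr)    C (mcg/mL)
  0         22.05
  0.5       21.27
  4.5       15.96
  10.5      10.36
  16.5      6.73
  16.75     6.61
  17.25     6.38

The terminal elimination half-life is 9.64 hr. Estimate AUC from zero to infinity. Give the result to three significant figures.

Trapezoidal AUC_0→17.25:
  [0→0.5]: (22.05+21.27)/2 × 0.5 = 10.83
  [0.5→4.5]: (21.27+15.96)/2 × 4 = 74.46
  [4.5→10.5]: (15.96+10.36)/2 × 6 = 78.96
  [10.5→16.5]: (10.36+6.73)/2 × 6 = 51.27
  [16.5→16.75]: (6.73+6.61)/2 × 0.25 = 1.6675
  [16.75→17.25]: (6.61+6.38)/2 × 0.5 = 3.2475
  Sum = 220.435 mcg/mL·hr
k_e = ln2 / t½ = 0.693147 / 9.64 = 0.0719 hr^-1
Extrapolated tail: C_last / k_e = 6.38 / 0.0719 = 88.734
AUC_0→∞ = 220.435 + 88.734 = 309.169 mcg/mL·hr

AUC = 309 mcg/mL·hr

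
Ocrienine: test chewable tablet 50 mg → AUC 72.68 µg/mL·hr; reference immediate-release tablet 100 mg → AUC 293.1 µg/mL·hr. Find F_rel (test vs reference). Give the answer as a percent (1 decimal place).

F_rel = (AUC_test/D_test) / (AUC_ref/D_ref)
      = (72.68/50) / (293.1/100)
      = 1.4536 / 2.931 = 0.4959 = 49.59%

F_rel = 49.6%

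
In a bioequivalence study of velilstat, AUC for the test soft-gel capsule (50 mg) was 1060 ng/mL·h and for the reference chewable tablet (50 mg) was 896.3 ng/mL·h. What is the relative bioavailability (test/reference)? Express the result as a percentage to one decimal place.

F_rel = 118.3%

F_rel = (AUC_test/D_test) / (AUC_ref/D_ref)
      = (1060/50) / (896.3/50)
      = 21.2 / 17.926 = 1.1826 = 118.26%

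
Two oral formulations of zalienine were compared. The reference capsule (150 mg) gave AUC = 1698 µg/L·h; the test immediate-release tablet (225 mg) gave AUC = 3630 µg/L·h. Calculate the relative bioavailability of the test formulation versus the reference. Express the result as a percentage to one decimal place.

F_rel = (AUC_test/D_test) / (AUC_ref/D_ref)
      = (3630/225) / (1698/150)
      = 16.1333 / 11.32 = 1.4252 = 142.52%

F_rel = 142.5%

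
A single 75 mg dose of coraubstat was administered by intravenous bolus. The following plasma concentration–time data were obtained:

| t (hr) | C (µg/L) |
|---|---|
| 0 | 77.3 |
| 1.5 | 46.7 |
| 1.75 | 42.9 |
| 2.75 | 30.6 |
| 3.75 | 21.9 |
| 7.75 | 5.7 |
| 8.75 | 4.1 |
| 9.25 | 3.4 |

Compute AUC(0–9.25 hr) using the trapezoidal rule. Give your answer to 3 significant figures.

Trapezoidal AUC_0→9.25:
  [0→1.5]: (77.3+46.7)/2 × 1.5 = 93.0
  [1.5→1.75]: (46.7+42.9)/2 × 0.25 = 11.2
  [1.75→2.75]: (42.9+30.6)/2 × 1 = 36.75
  [2.75→3.75]: (30.6+21.9)/2 × 1 = 26.25
  [3.75→7.75]: (21.9+5.7)/2 × 4 = 55.2
  [7.75→8.75]: (5.7+4.1)/2 × 1 = 4.9
  [8.75→9.25]: (4.1+3.4)/2 × 0.5 = 1.875
  Sum = 229.175 µg/L·hr

AUC = 229 µg/L·hr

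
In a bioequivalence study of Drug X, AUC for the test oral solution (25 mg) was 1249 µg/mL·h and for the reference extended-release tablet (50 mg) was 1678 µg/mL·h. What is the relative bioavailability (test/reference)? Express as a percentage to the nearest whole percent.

F_rel = 149%

F_rel = (AUC_test/D_test) / (AUC_ref/D_ref)
      = (1249/25) / (1678/50)
      = 49.96 / 33.56 = 1.4887 = 148.87%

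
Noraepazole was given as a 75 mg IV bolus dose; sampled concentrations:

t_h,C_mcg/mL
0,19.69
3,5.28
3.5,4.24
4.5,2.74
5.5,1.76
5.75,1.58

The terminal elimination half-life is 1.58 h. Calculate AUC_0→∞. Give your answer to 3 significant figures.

Trapezoidal AUC_0→5.75:
  [0→3]: (19.69+5.28)/2 × 3 = 37.455
  [3→3.5]: (5.28+4.24)/2 × 0.5 = 2.38
  [3.5→4.5]: (4.24+2.74)/2 × 1 = 3.49
  [4.5→5.5]: (2.74+1.76)/2 × 1 = 2.25
  [5.5→5.75]: (1.76+1.58)/2 × 0.25 = 0.4175
  Sum = 45.9925 mcg/mL·h
k_e = ln2 / t½ = 0.693147 / 1.58 = 0.4387 h^-1
Extrapolated tail: C_last / k_e = 1.58 / 0.4387 = 3.602
AUC_0→∞ = 45.9925 + 3.602 = 49.5945 mcg/mL·h

AUC = 49.6 mcg/mL·h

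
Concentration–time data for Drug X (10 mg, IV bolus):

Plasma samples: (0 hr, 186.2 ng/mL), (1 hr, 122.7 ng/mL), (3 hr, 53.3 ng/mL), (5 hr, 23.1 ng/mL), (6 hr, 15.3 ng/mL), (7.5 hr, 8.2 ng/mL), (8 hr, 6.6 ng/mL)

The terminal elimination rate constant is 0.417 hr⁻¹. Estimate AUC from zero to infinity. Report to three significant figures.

AUC = 463 ng/mL·hr

Trapezoidal AUC_0→8:
  [0→1]: (186.2+122.7)/2 × 1 = 154.45
  [1→3]: (122.7+53.3)/2 × 2 = 176.0
  [3→5]: (53.3+23.1)/2 × 2 = 76.4
  [5→6]: (23.1+15.3)/2 × 1 = 19.2
  [6→7.5]: (15.3+8.2)/2 × 1.5 = 17.625
  [7.5→8]: (8.2+6.6)/2 × 0.5 = 3.7
  Sum = 447.375 ng/mL·hr
Extrapolated tail: C_last / k_e = 6.6 / 0.417 = 15.827
AUC_0→∞ = 447.375 + 15.827 = 463.202 ng/mL·hr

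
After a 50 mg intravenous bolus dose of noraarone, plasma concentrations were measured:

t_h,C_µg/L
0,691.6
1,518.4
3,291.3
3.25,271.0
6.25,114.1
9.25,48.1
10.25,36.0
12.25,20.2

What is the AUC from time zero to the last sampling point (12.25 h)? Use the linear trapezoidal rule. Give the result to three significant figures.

AUC = 2400 µg/L·h

Trapezoidal AUC_0→12.25:
  [0→1]: (691.6+518.4)/2 × 1 = 605.0
  [1→3]: (518.4+291.3)/2 × 2 = 809.7
  [3→3.25]: (291.3+271.0)/2 × 0.25 = 70.2875
  [3.25→6.25]: (271.0+114.1)/2 × 3 = 577.65
  [6.25→9.25]: (114.1+48.1)/2 × 3 = 243.3
  [9.25→10.25]: (48.1+36.0)/2 × 1 = 42.05
  [10.25→12.25]: (36.0+20.2)/2 × 2 = 56.2
  Sum = 2404.1875 µg/L·h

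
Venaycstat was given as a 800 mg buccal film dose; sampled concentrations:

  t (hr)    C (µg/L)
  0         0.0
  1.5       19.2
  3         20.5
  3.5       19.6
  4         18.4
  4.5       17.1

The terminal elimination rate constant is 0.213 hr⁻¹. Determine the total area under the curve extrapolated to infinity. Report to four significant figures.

Trapezoidal AUC_0→4.5:
  [0→1.5]: (0.0+19.2)/2 × 1.5 = 14.4
  [1.5→3]: (19.2+20.5)/2 × 1.5 = 29.775
  [3→3.5]: (20.5+19.6)/2 × 0.5 = 10.025
  [3.5→4]: (19.6+18.4)/2 × 0.5 = 9.5
  [4→4.5]: (18.4+17.1)/2 × 0.5 = 8.875
  Sum = 72.575 µg/L·hr
Extrapolated tail: C_last / k_e = 17.1 / 0.213 = 80.282
AUC_0→∞ = 72.575 + 80.282 = 152.857 µg/L·hr

AUC = 152.9 µg/L·hr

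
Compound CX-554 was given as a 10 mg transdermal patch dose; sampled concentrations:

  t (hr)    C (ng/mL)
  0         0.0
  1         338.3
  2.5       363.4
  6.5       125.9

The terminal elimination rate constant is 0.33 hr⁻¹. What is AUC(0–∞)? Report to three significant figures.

Trapezoidal AUC_0→6.5:
  [0→1]: (0.0+338.3)/2 × 1 = 169.15
  [1→2.5]: (338.3+363.4)/2 × 1.5 = 526.275
  [2.5→6.5]: (363.4+125.9)/2 × 4 = 978.6
  Sum = 1674.025 ng/mL·hr
Extrapolated tail: C_last / k_e = 125.9 / 0.33 = 381.515
AUC_0→∞ = 1674.025 + 381.515 = 2055.54 ng/mL·hr

AUC = 2060 ng/mL·hr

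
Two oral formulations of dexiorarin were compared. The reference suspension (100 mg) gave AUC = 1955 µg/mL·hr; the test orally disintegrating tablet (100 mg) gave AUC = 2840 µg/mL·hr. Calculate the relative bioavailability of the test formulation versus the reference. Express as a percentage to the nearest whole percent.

F_rel = 145%

F_rel = (AUC_test/D_test) / (AUC_ref/D_ref)
      = (2840/100) / (1955/100)
      = 28.4 / 19.55 = 1.4527 = 145.27%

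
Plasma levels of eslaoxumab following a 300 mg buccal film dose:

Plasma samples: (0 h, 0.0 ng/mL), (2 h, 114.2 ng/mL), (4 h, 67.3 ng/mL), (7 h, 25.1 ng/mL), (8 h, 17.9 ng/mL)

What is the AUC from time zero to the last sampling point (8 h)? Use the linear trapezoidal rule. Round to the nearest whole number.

Trapezoidal AUC_0→8:
  [0→2]: (0.0+114.2)/2 × 2 = 114.2
  [2→4]: (114.2+67.3)/2 × 2 = 181.5
  [4→7]: (67.3+25.1)/2 × 3 = 138.6
  [7→8]: (25.1+17.9)/2 × 1 = 21.5
  Sum = 455.8 ng/mL·h

AUC = 456 ng/mL·h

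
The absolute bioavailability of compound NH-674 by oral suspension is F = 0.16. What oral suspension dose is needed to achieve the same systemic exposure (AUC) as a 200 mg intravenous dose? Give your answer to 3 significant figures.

For equal systemic exposure: F × D_ev = D_iv
D_ev = D_iv / F = 200 / 0.16 = 1250 mg

D_oral = 1250 mg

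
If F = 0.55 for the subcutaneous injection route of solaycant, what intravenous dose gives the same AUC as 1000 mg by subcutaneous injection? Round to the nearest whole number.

D_iv = 550 mg

Systemic exposure from an extravascular dose = F × D_ev, so the equivalent IV dose is F × D_ev.
D_iv = F × D_ev = 0.55 × 1000 = 550 mg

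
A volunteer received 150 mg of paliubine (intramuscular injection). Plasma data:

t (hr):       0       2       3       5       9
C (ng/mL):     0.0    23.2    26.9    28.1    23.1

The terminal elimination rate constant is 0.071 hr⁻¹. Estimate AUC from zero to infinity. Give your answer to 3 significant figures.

Trapezoidal AUC_0→9:
  [0→2]: (0.0+23.2)/2 × 2 = 23.2
  [2→3]: (23.2+26.9)/2 × 1 = 25.05
  [3→5]: (26.9+28.1)/2 × 2 = 55.0
  [5→9]: (28.1+23.1)/2 × 4 = 102.4
  Sum = 205.65 ng/mL·hr
Extrapolated tail: C_last / k_e = 23.1 / 0.071 = 325.352
AUC_0→∞ = 205.65 + 325.352 = 531.002 ng/mL·hr

AUC = 531 ng/mL·hr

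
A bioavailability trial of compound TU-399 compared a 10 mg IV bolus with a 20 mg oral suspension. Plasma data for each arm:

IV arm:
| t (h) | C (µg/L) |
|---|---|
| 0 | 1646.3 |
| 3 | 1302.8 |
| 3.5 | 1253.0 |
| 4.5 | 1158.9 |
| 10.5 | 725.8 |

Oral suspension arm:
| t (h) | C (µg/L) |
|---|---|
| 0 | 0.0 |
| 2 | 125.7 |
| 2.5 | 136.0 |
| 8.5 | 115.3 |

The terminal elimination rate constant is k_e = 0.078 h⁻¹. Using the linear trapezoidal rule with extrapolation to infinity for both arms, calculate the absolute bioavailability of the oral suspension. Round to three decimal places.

Trapezoidal AUC_0→10.5 (IV):
  [0→3]: (1646.3+1302.8)/2 × 3 = 4423.65
  [3→3.5]: (1302.8+1253.0)/2 × 0.5 = 638.95
  [3.5→4.5]: (1253.0+1158.9)/2 × 1 = 1205.95
  [4.5→10.5]: (1158.9+725.8)/2 × 6 = 5654.1
  Sum = 11922.65 µg/L·h
IV tail: 725.8/0.078 = 9305.128; AUC_iv,0→∞ = 11922.65 + 9305.128 = 21227.778 µg/L·h
Trapezoidal AUC_0→8.5 (oral suspension):
  [0→2]: (0.0+125.7)/2 × 2 = 125.7
  [2→2.5]: (125.7+136.0)/2 × 0.5 = 65.425
  [2.5→8.5]: (136.0+115.3)/2 × 6 = 753.9
  Sum = 945.025 µg/L·h
oral suspension tail: 115.3/0.078 = 1478.205; AUC_ev,0→∞ = 945.025 + 1478.205 = 2423.23 µg/L·h
F = (AUC_ev/D_ev)/(AUC_iv/D_iv) = (2423.23/20)/(21227.778/10) = 121.1615/2122.7778 = 0.0571

F = 0.057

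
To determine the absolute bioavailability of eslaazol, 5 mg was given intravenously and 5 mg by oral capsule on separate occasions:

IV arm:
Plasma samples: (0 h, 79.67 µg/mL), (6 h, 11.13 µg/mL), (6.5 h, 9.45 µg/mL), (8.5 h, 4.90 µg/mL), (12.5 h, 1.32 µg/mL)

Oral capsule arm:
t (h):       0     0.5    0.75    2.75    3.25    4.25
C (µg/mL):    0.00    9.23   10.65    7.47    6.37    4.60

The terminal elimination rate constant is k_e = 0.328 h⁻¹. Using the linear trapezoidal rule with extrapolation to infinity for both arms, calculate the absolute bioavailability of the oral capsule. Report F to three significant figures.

Trapezoidal AUC_0→12.5 (IV):
  [0→6]: (79.67+11.13)/2 × 6 = 272.4
  [6→6.5]: (11.13+9.45)/2 × 0.5 = 5.145
  [6.5→8.5]: (9.45+4.90)/2 × 2 = 14.35
  [8.5→12.5]: (4.90+1.32)/2 × 4 = 12.44
  Sum = 304.335 µg/mL·h
IV tail: 1.32/0.328 = 4.024; AUC_iv,0→∞ = 304.335 + 4.024 = 308.359 µg/mL·h
Trapezoidal AUC_0→4.25 (oral capsule):
  [0→0.5]: (0.00+9.23)/2 × 0.5 = 2.3075
  [0.5→0.75]: (9.23+10.65)/2 × 0.25 = 2.485
  [0.75→2.75]: (10.65+7.47)/2 × 2 = 18.12
  [2.75→3.25]: (7.47+6.37)/2 × 0.5 = 3.46
  [3.25→4.25]: (6.37+4.60)/2 × 1 = 5.485
  Sum = 31.8575 µg/mL·h
oral capsule tail: 4.60/0.328 = 14.024; AUC_ev,0→∞ = 31.8575 + 14.024 = 45.8815 µg/mL·h
F = (AUC_ev/D_ev)/(AUC_iv/D_iv) = (45.8815/5)/(308.359/5) = 9.1763/61.6718 = 0.1488

F = 0.149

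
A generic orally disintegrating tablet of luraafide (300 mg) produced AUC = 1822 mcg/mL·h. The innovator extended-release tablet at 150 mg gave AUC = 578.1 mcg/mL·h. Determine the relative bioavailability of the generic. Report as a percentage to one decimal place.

F_rel = (AUC_test/D_test) / (AUC_ref/D_ref)
      = (1822/300) / (578.1/150)
      = 6.07333 / 3.854 = 1.5759 = 157.59%

F_rel = 157.6%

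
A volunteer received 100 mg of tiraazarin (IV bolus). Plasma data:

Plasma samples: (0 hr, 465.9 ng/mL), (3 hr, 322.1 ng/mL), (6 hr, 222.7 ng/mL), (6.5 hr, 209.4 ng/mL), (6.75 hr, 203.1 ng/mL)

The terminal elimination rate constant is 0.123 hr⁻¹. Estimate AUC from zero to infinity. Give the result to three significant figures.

AUC = 3810 ng/mL·hr

Trapezoidal AUC_0→6.75:
  [0→3]: (465.9+322.1)/2 × 3 = 1182.0
  [3→6]: (322.1+222.7)/2 × 3 = 817.2
  [6→6.5]: (222.7+209.4)/2 × 0.5 = 108.025
  [6.5→6.75]: (209.4+203.1)/2 × 0.25 = 51.5625
  Sum = 2158.7875 ng/mL·hr
Extrapolated tail: C_last / k_e = 203.1 / 0.123 = 1651.220
AUC_0→∞ = 2158.7875 + 1651.220 = 3810.0075 ng/mL·hr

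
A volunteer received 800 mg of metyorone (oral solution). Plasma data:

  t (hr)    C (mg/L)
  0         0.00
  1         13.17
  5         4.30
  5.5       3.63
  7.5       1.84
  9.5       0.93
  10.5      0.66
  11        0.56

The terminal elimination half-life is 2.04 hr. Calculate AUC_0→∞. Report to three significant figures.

AUC = 54.5 mg/L·hr

Trapezoidal AUC_0→11:
  [0→1]: (0.00+13.17)/2 × 1 = 6.585
  [1→5]: (13.17+4.30)/2 × 4 = 34.94
  [5→5.5]: (4.30+3.63)/2 × 0.5 = 1.9825
  [5.5→7.5]: (3.63+1.84)/2 × 2 = 5.47
  [7.5→9.5]: (1.84+0.93)/2 × 2 = 2.77
  [9.5→10.5]: (0.93+0.66)/2 × 1 = 0.795
  [10.5→11]: (0.66+0.56)/2 × 0.5 = 0.305
  Sum = 52.8475 mg/L·hr
k_e = ln2 / t½ = 0.693147 / 2.04 = 0.3398 hr^-1
Extrapolated tail: C_last / k_e = 0.56 / 0.3398 = 1.648
AUC_0→∞ = 52.8475 + 1.648 = 54.4955 mg/L·hr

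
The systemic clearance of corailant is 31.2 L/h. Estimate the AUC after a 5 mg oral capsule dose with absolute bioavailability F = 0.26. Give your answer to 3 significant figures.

AUC = 0.0417 mg/L·h

AUC_0→∞ = F × Dose / CL
        = 0.26 × 5 / 31.2 = 0.0416667 mg/L·h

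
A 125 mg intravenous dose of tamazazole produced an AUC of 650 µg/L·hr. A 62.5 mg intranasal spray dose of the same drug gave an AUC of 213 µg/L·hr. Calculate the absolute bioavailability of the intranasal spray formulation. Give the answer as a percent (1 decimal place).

F = (AUC_ev / D_ev) / (AUC_iv / D_iv)
  = (213/62.5) / (650/125)
  = 3.408 / 5.2 = 0.6554
  = 65.54%

F = 65.5%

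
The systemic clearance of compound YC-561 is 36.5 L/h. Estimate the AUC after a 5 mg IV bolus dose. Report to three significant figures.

AUC_0→∞ = Dose_iv / CL
        = 5 / 36.5 = 0.136986 mg/L·h

AUC = 0.137 mg/L·h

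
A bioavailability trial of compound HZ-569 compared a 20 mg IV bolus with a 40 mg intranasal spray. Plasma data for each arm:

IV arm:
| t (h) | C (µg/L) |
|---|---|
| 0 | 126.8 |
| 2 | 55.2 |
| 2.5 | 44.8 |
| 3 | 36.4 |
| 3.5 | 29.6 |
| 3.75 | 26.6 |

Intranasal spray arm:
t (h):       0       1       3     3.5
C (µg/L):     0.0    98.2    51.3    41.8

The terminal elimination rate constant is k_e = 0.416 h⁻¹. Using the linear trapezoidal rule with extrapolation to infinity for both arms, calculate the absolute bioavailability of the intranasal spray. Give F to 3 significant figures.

Trapezoidal AUC_0→3.75 (IV):
  [0→2]: (126.8+55.2)/2 × 2 = 182.0
  [2→2.5]: (55.2+44.8)/2 × 0.5 = 25.0
  [2.5→3]: (44.8+36.4)/2 × 0.5 = 20.3
  [3→3.5]: (36.4+29.6)/2 × 0.5 = 16.5
  [3.5→3.75]: (29.6+26.6)/2 × 0.25 = 7.025
  Sum = 250.825 µg/L·h
IV tail: 26.6/0.416 = 63.942; AUC_iv,0→∞ = 250.825 + 63.942 = 314.767 µg/L·h
Trapezoidal AUC_0→3.5 (intranasal spray):
  [0→1]: (0.0+98.2)/2 × 1 = 49.1
  [1→3]: (98.2+51.3)/2 × 2 = 149.5
  [3→3.5]: (51.3+41.8)/2 × 0.5 = 23.275
  Sum = 221.875 µg/L·h
intranasal spray tail: 41.8/0.416 = 100.481; AUC_ev,0→∞ = 221.875 + 100.481 = 322.356 µg/L·h
F = (AUC_ev/D_ev)/(AUC_iv/D_iv) = (322.356/40)/(314.767/20) = 8.0589/15.73835 = 0.5121

F = 0.512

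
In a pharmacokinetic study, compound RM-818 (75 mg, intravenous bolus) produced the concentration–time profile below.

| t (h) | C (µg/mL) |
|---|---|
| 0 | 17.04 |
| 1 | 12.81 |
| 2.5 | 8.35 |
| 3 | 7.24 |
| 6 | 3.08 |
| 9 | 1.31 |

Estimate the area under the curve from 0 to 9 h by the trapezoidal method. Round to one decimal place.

AUC = 56.8 µg/mL·h

Trapezoidal AUC_0→9:
  [0→1]: (17.04+12.81)/2 × 1 = 14.925
  [1→2.5]: (12.81+8.35)/2 × 1.5 = 15.87
  [2.5→3]: (8.35+7.24)/2 × 0.5 = 3.8975
  [3→6]: (7.24+3.08)/2 × 3 = 15.48
  [6→9]: (3.08+1.31)/2 × 3 = 6.585
  Sum = 56.7575 µg/mL·h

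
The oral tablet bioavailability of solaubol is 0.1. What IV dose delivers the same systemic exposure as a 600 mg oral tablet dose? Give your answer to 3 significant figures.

D_iv = 60.0 mg

Systemic exposure from an extravascular dose = F × D_ev, so the equivalent IV dose is F × D_ev.
D_iv = F × D_ev = 0.1 × 600 = 60 mg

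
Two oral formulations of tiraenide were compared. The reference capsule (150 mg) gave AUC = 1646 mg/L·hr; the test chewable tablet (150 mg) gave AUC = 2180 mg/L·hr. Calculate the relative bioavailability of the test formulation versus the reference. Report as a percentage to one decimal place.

F_rel = (AUC_test/D_test) / (AUC_ref/D_ref)
      = (2180/150) / (1646/150)
      = 14.5333 / 10.9733 = 1.3244 = 132.44%

F_rel = 132.4%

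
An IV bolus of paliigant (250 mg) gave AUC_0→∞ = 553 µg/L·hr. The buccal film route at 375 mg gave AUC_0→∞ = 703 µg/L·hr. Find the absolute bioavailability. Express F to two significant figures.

F = (AUC_ev / D_ev) / (AUC_iv / D_iv)
  = (703/375) / (553/250)
  = 1.87467 / 2.212 = 0.8475

F = 0.85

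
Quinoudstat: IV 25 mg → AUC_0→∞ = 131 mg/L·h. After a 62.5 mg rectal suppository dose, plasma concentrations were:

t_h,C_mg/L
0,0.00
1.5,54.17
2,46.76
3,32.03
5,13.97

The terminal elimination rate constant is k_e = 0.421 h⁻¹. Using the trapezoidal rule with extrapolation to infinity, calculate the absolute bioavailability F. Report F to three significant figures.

Trapezoidal AUC_0→5 (rectal suppository):
  [0→1.5]: (0.00+54.17)/2 × 1.5 = 40.6275
  [1.5→2]: (54.17+46.76)/2 × 0.5 = 25.2325
  [2→3]: (46.76+32.03)/2 × 1 = 39.395
  [3→5]: (32.03+13.97)/2 × 2 = 46.0
  Sum = 151.255 mg/L·h
Tail: C_last/k_e = 13.97/0.421 = 33.183
AUC_0→∞ (rectal suppository) = 151.255 + 33.183 = 184.438 mg/L·h
F = (AUC_ev/D_ev)/(AUC_iv/D_iv) = (184.438/62.5)/(131/25) = 2.951008/5.24 = 0.5632

F = 0.563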